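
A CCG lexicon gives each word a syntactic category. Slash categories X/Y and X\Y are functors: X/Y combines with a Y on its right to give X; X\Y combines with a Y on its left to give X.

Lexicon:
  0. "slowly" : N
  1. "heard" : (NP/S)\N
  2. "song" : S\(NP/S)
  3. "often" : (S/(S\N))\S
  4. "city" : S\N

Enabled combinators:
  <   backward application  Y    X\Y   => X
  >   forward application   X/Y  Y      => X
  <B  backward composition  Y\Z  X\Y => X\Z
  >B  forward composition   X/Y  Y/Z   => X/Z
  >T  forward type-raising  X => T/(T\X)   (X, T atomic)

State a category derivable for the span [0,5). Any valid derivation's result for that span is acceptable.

[0,5] S   >
  [0,4] S/(S\N)   <
    [0,3] S   <
      [0,1] "slowly" : N
      [1,3] S\N   <B
        [1,2] "heard" : (NP/S)\N
        [2,3] "song" : S\(NP/S)
    [3,4] "often" : (S/(S\N))\S
  [4,5] "city" : S\N

S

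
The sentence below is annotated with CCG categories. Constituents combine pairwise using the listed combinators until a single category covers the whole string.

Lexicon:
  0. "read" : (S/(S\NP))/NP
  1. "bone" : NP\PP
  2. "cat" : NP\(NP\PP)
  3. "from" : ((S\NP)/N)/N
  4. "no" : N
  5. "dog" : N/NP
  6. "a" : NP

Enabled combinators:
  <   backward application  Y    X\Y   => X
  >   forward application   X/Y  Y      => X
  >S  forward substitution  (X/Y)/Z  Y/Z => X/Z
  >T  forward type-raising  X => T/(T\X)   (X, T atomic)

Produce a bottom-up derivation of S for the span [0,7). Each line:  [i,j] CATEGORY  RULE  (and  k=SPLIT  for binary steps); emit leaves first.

[0,7] S   >
  [0,3] S/(S\NP)   >
    [0,1] "read" : (S/(S\NP))/NP
    [1,3] NP   <
      [1,2] "bone" : NP\PP
      [2,3] "cat" : NP\(NP\PP)
  [3,7] S\NP   >
    [3,5] (S\NP)/N   >
      [3,4] "from" : ((S\NP)/N)/N
      [4,5] "no" : N
    [5,7] N   >
      [5,6] "dog" : N/NP
      [6,7] "a" : NP

[0,1] (S/(S\NP))/NP  lex  "read"
[1,2] NP\PP  lex  "bone"
[2,3] NP\(NP\PP)  lex  "cat"
[1,3] NP  <  k=2
[0,3] S/(S\NP)  >  k=1
[3,4] ((S\NP)/N)/N  lex  "from"
[4,5] N  lex  "no"
[3,5] (S\NP)/N  >  k=4
[5,6] N/NP  lex  "dog"
[6,7] NP  lex  "a"
[5,7] N  >  k=6
[3,7] S\NP  >  k=5
[0,7] S  >  k=3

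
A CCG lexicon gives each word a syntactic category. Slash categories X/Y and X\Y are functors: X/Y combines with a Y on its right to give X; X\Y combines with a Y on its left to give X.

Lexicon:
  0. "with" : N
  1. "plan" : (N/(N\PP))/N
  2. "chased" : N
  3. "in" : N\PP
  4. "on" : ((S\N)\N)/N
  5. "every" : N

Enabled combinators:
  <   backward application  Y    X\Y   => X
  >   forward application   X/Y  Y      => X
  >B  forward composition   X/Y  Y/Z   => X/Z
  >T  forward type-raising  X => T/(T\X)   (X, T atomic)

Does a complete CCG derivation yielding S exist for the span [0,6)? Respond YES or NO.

[0,6] S   >
  [0,1] S/(S\N)   >T
    [0,1] "with" : N
  [1,6] S\N   <
    [1,4] N   >
      [1,3] N/(N\PP)   >
        [1,2] "plan" : (N/(N\PP))/N
        [2,3] "chased" : N
      [3,4] "in" : N\PP
    [4,6] (S\N)\N   >
      [4,5] "on" : ((S\N)\N)/N
      [5,6] "every" : N

YES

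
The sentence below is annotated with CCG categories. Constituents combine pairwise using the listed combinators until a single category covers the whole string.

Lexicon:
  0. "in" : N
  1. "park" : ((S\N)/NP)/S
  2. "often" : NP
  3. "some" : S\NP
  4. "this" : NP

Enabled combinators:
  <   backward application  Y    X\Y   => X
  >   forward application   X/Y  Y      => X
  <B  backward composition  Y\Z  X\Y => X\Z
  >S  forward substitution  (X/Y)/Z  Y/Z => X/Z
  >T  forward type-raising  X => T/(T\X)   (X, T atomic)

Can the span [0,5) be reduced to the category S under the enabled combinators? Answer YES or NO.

YES

[0,5] S   >
  [0,1] S/(S\N)   >T
    [0,1] "in" : N
  [1,5] S\N   >
    [1,4] (S\N)/NP   >
      [1,2] "park" : ((S\N)/NP)/S
      [2,4] S   >
        [2,3] S/(S\NP)   >T
          [2,3] "often" : NP
        [3,4] "some" : S\NP
    [4,5] "this" : NP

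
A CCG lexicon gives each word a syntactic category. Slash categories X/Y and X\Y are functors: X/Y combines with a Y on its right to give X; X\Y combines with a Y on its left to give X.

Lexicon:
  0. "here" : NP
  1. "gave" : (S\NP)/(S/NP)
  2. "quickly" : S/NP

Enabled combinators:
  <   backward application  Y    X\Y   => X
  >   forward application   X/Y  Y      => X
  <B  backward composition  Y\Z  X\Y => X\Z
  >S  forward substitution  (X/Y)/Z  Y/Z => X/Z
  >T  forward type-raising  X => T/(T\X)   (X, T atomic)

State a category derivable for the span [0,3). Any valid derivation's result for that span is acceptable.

[0,3] S   >
  [0,1] S/(S\NP)   >T
    [0,1] "here" : NP
  [1,3] S\NP   >
    [1,2] "gave" : (S\NP)/(S/NP)
    [2,3] "quickly" : S/NP

S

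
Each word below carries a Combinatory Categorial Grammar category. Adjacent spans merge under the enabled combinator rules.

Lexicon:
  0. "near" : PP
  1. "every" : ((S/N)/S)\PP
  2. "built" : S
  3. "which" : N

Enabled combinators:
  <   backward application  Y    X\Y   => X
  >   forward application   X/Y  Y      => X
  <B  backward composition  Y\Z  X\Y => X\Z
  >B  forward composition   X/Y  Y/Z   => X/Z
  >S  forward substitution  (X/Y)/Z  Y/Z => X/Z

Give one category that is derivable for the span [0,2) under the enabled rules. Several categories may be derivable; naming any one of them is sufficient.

(S/N)/S

[0,4] S   >
  [0,3] S/N   >
    [0,2] (S/N)/S   <
      [0,1] "near" : PP
      [1,2] "every" : ((S/N)/S)\PP
    [2,3] "built" : S
  [3,4] "which" : N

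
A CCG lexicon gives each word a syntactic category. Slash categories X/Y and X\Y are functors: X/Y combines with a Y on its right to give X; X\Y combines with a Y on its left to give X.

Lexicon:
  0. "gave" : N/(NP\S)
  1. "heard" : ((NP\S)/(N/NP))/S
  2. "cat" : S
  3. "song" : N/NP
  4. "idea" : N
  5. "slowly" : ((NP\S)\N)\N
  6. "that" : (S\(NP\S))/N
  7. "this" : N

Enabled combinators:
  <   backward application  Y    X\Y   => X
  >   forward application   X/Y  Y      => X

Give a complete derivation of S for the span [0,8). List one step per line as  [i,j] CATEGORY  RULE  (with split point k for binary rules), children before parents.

[0,1] N/(NP\S)  lex  "gave"
[1,2] ((NP\S)/(N/NP))/S  lex  "heard"
[2,3] S  lex  "cat"
[1,3] (NP\S)/(N/NP)  >  k=2
[3,4] N/NP  lex  "song"
[1,4] NP\S  >  k=3
[0,4] N  >  k=1
[4,5] N  lex  "idea"
[5,6] ((NP\S)\N)\N  lex  "slowly"
[4,6] (NP\S)\N  <  k=5
[0,6] NP\S  <  k=4
[6,7] (S\(NP\S))/N  lex  "that"
[7,8] N  lex  "this"
[6,8] S\(NP\S)  >  k=7
[0,8] S  <  k=6

[0,8] S   <
  [0,6] NP\S   <
    [0,4] N   >
      [0,1] "gave" : N/(NP\S)
      [1,4] NP\S   >
        [1,3] (NP\S)/(N/NP)   >
          [1,2] "heard" : ((NP\S)/(N/NP))/S
          [2,3] "cat" : S
        [3,4] "song" : N/NP
    [4,6] (NP\S)\N   <
      [4,5] "idea" : N
      [5,6] "slowly" : ((NP\S)\N)\N
  [6,8] S\(NP\S)   >
    [6,7] "that" : (S\(NP\S))/N
    [7,8] "this" : N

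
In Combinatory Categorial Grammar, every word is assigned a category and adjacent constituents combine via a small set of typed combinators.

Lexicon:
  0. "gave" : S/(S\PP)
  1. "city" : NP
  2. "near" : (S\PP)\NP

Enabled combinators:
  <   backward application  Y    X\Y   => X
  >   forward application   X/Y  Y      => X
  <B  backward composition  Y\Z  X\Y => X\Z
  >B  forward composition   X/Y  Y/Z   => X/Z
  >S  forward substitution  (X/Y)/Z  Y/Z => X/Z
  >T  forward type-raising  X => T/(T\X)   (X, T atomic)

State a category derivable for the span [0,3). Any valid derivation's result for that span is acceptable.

S

[0,3] S   >
  [0,1] "gave" : S/(S\PP)
  [1,3] S\PP   <
    [1,2] "city" : NP
    [2,3] "near" : (S\PP)\NP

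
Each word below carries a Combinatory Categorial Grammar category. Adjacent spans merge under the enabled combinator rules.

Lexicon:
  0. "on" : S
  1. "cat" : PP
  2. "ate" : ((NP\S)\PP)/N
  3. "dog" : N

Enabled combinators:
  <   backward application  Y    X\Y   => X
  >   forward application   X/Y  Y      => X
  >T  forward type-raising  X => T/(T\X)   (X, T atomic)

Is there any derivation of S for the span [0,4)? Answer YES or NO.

S PP ((NP\S)\PP)/N N
CKY chart[0,4] = {N/(N\NP), NP, NP/(NP\NP), PP/(PP\NP), S/(S\NP)}; S ∉ chart

NO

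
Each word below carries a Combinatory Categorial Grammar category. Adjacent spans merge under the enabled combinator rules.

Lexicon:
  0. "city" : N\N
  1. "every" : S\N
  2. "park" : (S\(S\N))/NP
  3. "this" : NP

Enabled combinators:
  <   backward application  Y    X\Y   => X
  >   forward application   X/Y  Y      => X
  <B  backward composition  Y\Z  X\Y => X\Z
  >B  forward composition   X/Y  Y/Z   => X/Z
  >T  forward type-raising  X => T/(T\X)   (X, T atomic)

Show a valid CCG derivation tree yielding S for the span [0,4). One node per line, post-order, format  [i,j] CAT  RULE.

[0,4] S   <
  [0,2] S\N   <B
    [0,1] "city" : N\N
    [1,2] "every" : S\N
  [2,4] S\(S\N)   >
    [2,3] "park" : (S\(S\N))/NP
    [3,4] "this" : NP

[0,1] N\N  lex  "city"
[1,2] S\N  lex  "every"
[0,2] S\N  <B  k=1
[2,3] (S\(S\N))/NP  lex  "park"
[3,4] NP  lex  "this"
[2,4] S\(S\N)  >  k=3
[0,4] S  <  k=2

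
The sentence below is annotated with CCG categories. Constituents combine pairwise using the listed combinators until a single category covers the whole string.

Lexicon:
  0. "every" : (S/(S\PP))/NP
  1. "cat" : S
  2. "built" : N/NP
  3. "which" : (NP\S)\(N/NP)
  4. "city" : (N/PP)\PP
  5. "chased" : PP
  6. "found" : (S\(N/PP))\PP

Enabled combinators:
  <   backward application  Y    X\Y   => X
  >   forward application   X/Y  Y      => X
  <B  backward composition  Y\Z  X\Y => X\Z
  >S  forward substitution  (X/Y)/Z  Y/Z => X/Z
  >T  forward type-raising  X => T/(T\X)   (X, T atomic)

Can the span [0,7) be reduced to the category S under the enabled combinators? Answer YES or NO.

[0,7] S   >
  [0,4] S/(S\PP)   >
    [0,1] "every" : (S/(S\PP))/NP
    [1,4] NP   <
      [1,2] "cat" : S
      [2,4] NP\S   <
        [2,3] "built" : N/NP
        [3,4] "which" : (NP\S)\(N/NP)
  [4,7] S\PP   <B
    [4,5] "city" : (N/PP)\PP
    [5,7] S\(N/PP)   <
      [5,6] "chased" : PP
      [6,7] "found" : (S\(N/PP))\PP

YES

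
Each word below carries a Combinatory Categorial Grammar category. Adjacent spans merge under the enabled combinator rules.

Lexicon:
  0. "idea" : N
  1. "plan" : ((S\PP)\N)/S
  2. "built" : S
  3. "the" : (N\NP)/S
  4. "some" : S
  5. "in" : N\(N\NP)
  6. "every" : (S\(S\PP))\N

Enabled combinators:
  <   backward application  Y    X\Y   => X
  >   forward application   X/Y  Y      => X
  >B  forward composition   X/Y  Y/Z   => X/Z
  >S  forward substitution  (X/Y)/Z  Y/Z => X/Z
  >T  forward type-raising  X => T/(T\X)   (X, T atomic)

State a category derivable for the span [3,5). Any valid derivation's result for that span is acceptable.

[0,7] S   <
  [0,3] S\PP   <
    [0,1] "idea" : N
    [1,3] (S\PP)\N   >
      [1,2] "plan" : ((S\PP)\N)/S
      [2,3] "built" : S
  [3,7] S\(S\PP)   <
    [3,6] N   <
      [3,5] N\NP   >
        [3,4] "the" : (N\NP)/S
        [4,5] "some" : S
      [5,6] "in" : N\(N\NP)
    [6,7] "every" : (S\(S\PP))\N

N\NP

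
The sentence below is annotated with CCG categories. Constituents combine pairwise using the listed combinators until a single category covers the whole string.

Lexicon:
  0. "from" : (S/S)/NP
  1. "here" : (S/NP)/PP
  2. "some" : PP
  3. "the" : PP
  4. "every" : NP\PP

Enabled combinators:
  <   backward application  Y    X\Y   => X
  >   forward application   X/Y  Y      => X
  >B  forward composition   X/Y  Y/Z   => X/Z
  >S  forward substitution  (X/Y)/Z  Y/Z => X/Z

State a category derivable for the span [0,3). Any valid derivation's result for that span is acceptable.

[0,5] S   >
  [0,3] S/NP   >S
    [0,1] "from" : (S/S)/NP
    [1,3] S/NP   >
      [1,2] "here" : (S/NP)/PP
      [2,3] "some" : PP
  [3,5] NP   <
    [3,4] "the" : PP
    [4,5] "every" : NP\PP

S/NP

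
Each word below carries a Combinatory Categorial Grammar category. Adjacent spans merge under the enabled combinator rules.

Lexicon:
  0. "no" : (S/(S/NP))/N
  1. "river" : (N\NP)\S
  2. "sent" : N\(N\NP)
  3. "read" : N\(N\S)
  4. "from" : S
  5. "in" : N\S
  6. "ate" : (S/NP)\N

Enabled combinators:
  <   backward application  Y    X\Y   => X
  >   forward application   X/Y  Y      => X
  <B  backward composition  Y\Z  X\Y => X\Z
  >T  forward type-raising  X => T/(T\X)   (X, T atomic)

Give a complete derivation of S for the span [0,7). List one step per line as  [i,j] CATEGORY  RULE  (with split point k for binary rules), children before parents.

[0,7] S   >
  [0,4] S/(S/NP)   >
    [0,1] "no" : (S/(S/NP))/N
    [1,4] N   <
      [1,3] N\S   <B
        [1,2] "river" : (N\NP)\S
        [2,3] "sent" : N\(N\NP)
      [3,4] "read" : N\(N\S)
  [4,7] S/NP   <
    [4,6] N   <
      [4,5] "from" : S
      [5,6] "in" : N\S
    [6,7] "ate" : (S/NP)\N

[0,1] (S/(S/NP))/N  lex  "no"
[1,2] (N\NP)\S  lex  "river"
[2,3] N\(N\NP)  lex  "sent"
[1,3] N\S  <B  k=2
[3,4] N\(N\S)  lex  "read"
[1,4] N  <  k=3
[0,4] S/(S/NP)  >  k=1
[4,5] S  lex  "from"
[5,6] N\S  lex  "in"
[4,6] N  <  k=5
[6,7] (S/NP)\N  lex  "ate"
[4,7] S/NP  <  k=6
[0,7] S  >  k=4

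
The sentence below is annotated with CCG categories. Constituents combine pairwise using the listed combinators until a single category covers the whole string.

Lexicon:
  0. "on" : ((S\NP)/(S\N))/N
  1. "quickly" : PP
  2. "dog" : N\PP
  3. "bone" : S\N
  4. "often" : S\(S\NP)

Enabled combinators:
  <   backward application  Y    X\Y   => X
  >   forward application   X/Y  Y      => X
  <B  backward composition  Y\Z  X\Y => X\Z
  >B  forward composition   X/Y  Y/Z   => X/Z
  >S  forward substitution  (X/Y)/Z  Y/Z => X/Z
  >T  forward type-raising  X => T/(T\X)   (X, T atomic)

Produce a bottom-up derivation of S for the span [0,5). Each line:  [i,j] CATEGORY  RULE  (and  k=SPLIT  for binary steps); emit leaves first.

[0,1] ((S\NP)/(S\N))/N  lex  "on"
[1,2] PP  lex  "quickly"
[1,2] N/(N\PP)  >T
[2,3] N\PP  lex  "dog"
[1,3] N  >  k=2
[0,3] (S\NP)/(S\N)  >  k=1
[3,4] S\N  lex  "bone"
[0,4] S\NP  >  k=3
[4,5] S\(S\NP)  lex  "often"
[0,5] S  <  k=4

[0,5] S   <
  [0,4] S\NP   >
    [0,3] (S\NP)/(S\N)   >
      [0,1] "on" : ((S\NP)/(S\N))/N
      [1,3] N   >
        [1,2] N/(N\PP)   >T
          [1,2] "quickly" : PP
        [2,3] "dog" : N\PP
    [3,4] "bone" : S\N
  [4,5] "often" : S\(S\NP)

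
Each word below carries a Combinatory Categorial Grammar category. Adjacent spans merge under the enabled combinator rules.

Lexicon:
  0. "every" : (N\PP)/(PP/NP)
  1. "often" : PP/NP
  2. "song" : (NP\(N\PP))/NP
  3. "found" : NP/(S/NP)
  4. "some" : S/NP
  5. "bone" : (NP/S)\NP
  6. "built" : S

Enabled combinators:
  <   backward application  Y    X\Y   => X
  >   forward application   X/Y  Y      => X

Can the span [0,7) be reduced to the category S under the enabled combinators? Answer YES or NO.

NO

(N\PP)/(PP/NP) PP/NP (NP\(N\PP))/NP NP/(S/NP) S/NP (NP/S)\NP S
CKY chart[0,7] = {NP}; S ∉ chart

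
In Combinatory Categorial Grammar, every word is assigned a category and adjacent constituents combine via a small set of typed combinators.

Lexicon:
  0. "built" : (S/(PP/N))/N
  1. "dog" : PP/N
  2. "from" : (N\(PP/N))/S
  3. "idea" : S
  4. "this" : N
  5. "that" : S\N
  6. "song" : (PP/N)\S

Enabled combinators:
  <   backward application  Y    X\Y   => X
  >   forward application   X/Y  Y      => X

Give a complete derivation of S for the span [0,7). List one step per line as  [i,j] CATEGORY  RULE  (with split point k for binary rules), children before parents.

[0,1] (S/(PP/N))/N  lex  "built"
[1,2] PP/N  lex  "dog"
[2,3] (N\(PP/N))/S  lex  "from"
[3,4] S  lex  "idea"
[2,4] N\(PP/N)  >  k=3
[1,4] N  <  k=2
[0,4] S/(PP/N)  >  k=1
[4,5] N  lex  "this"
[5,6] S\N  lex  "that"
[4,6] S  <  k=5
[6,7] (PP/N)\S  lex  "song"
[4,7] PP/N  <  k=6
[0,7] S  >  k=4

[0,7] S   >
  [0,4] S/(PP/N)   >
    [0,1] "built" : (S/(PP/N))/N
    [1,4] N   <
      [1,2] "dog" : PP/N
      [2,4] N\(PP/N)   >
        [2,3] "from" : (N\(PP/N))/S
        [3,4] "idea" : S
  [4,7] PP/N   <
    [4,6] S   <
      [4,5] "this" : N
      [5,6] "that" : S\N
    [6,7] "song" : (PP/N)\S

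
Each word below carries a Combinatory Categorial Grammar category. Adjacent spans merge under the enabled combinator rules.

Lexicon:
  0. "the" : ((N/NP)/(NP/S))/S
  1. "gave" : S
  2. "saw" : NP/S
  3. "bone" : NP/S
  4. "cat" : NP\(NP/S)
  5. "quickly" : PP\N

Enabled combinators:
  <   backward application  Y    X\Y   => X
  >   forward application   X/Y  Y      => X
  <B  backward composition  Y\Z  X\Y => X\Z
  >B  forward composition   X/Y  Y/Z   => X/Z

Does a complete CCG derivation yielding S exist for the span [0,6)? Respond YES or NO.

NO

((N/NP)/(NP/S))/S S NP/S NP/S NP\(NP/S) PP\N
CKY chart[0,6] = {PP}; S ∉ chart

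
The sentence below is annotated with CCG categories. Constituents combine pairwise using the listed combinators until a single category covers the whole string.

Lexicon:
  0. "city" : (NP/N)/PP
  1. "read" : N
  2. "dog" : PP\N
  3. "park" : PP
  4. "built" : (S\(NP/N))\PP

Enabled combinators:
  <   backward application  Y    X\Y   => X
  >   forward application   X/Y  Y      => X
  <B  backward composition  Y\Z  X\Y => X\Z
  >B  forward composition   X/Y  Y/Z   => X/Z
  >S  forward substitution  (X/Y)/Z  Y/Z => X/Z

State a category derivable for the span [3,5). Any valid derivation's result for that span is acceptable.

[0,5] S   <
  [0,3] NP/N   >
    [0,1] "city" : (NP/N)/PP
    [1,3] PP   <
      [1,2] "read" : N
      [2,3] "dog" : PP\N
  [3,5] S\(NP/N)   <
    [3,4] "park" : PP
    [4,5] "built" : (S\(NP/N))\PP

S\(NP/N)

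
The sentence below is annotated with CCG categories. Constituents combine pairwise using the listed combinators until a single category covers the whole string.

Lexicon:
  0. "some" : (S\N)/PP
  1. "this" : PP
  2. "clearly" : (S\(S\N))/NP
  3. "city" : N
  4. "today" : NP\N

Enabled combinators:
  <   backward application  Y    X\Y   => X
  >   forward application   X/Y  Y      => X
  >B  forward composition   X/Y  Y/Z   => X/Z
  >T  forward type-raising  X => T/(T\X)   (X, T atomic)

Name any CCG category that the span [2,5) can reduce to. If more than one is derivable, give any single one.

[0,5] S   <
  [0,2] S\N   >
    [0,1] "some" : (S\N)/PP
    [1,2] "this" : PP
  [2,5] S\(S\N)   >
    [2,3] "clearly" : (S\(S\N))/NP
    [3,5] NP   >
      [3,4] NP/(NP\N)   >T
        [3,4] "city" : N
      [4,5] "today" : NP\N

S\(S\N)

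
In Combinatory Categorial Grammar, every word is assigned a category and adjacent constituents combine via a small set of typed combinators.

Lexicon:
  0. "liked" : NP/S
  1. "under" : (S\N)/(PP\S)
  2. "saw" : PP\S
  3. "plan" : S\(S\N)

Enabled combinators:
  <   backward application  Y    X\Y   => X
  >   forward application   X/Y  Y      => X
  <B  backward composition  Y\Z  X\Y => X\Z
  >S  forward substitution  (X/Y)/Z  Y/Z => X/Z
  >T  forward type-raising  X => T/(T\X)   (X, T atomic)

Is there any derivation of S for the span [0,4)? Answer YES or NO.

NP/S (S\N)/(PP\S) PP\S S\(S\N)
CKY chart[0,4] = {N/(N\NP), NP, NP/(NP\NP), PP/(PP\NP), S/(S\NP)}; S ∉ chart

NO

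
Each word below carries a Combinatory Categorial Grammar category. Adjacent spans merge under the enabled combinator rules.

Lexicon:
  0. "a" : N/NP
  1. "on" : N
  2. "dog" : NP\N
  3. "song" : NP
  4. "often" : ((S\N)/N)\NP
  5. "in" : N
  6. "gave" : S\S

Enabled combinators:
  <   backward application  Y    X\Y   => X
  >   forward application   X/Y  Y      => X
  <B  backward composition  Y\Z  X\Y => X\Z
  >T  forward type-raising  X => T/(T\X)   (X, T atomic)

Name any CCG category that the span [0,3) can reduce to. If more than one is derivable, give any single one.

[0,7] S   <
  [0,3] N   >
    [0,1] "a" : N/NP
    [1,3] NP   <
      [1,2] "on" : N
      [2,3] "dog" : NP\N
  [3,7] S\N   <B
    [3,6] S\N   >
      [3,5] (S\N)/N   <
        [3,4] "song" : NP
        [4,5] "often" : ((S\N)/N)\NP
      [5,6] "in" : N
    [6,7] "gave" : S\S

N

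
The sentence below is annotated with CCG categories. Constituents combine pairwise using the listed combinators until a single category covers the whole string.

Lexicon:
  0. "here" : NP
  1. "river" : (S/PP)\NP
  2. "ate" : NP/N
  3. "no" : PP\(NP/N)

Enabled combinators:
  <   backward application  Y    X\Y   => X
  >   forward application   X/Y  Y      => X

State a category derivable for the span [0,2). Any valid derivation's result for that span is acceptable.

[0,4] S   >
  [0,2] S/PP   <
    [0,1] "here" : NP
    [1,2] "river" : (S/PP)\NP
  [2,4] PP   <
    [2,3] "ate" : NP/N
    [3,4] "no" : PP\(NP/N)

S/PP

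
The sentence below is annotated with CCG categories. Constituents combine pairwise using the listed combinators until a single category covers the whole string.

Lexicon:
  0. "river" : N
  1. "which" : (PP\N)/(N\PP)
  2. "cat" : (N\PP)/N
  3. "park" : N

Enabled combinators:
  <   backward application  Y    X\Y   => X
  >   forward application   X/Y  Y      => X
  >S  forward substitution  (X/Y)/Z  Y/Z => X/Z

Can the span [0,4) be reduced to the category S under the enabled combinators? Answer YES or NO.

NO

N (PP\N)/(N\PP) (N\PP)/N N
CKY chart[0,4] = {PP}; S ∉ chart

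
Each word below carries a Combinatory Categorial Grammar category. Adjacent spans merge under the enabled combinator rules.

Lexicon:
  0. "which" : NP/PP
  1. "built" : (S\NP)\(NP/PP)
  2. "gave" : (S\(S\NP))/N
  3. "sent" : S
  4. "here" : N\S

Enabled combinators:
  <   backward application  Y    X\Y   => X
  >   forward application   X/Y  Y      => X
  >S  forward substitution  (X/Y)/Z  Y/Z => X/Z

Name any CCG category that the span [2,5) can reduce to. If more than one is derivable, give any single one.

[0,5] S   <
  [0,2] S\NP   <
    [0,1] "which" : NP/PP
    [1,2] "built" : (S\NP)\(NP/PP)
  [2,5] S\(S\NP)   >
    [2,3] "gave" : (S\(S\NP))/N
    [3,5] N   <
      [3,4] "sent" : S
      [4,5] "here" : N\S

S\(S\NP)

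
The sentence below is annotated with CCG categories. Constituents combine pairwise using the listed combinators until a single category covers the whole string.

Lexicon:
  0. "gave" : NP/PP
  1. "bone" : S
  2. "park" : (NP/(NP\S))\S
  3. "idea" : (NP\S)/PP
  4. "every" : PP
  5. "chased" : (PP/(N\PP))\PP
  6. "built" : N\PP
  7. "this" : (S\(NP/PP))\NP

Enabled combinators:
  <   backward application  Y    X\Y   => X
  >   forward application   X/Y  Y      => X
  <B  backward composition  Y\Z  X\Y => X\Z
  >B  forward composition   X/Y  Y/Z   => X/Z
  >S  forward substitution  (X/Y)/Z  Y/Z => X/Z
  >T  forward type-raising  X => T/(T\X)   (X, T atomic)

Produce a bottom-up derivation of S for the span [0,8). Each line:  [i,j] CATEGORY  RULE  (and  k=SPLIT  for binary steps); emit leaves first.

[0,8] S   <
  [0,1] "gave" : NP/PP
  [1,8] S\(NP/PP)   <
    [1,7] NP   >
      [1,3] NP/(NP\S)   <
        [1,2] "bone" : S
        [2,3] "park" : (NP/(NP\S))\S
      [3,7] NP\S   >
        [3,4] "idea" : (NP\S)/PP
        [4,7] PP   >
          [4,6] PP/(N\PP)   <
            [4,5] "every" : PP
            [5,6] "chased" : (PP/(N\PP))\PP
          [6,7] "built" : N\PP
    [7,8] "this" : (S\(NP/PP))\NP

[0,1] NP/PP  lex  "gave"
[1,2] S  lex  "bone"
[2,3] (NP/(NP\S))\S  lex  "park"
[1,3] NP/(NP\S)  <  k=2
[3,4] (NP\S)/PP  lex  "idea"
[4,5] PP  lex  "every"
[5,6] (PP/(N\PP))\PP  lex  "chased"
[4,6] PP/(N\PP)  <  k=5
[6,7] N\PP  lex  "built"
[4,7] PP  >  k=6
[3,7] NP\S  >  k=4
[1,7] NP  >  k=3
[7,8] (S\(NP/PP))\NP  lex  "this"
[1,8] S\(NP/PP)  <  k=7
[0,8] S  <  k=1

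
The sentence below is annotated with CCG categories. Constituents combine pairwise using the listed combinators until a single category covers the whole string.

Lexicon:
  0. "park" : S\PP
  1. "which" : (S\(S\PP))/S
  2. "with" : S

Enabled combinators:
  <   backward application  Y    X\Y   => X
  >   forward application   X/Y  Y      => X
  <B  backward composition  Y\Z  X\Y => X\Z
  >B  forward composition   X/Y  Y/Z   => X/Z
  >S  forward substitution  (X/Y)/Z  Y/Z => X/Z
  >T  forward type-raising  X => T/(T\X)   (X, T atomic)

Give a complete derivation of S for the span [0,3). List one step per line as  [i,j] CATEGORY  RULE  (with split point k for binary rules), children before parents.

[0,3] S   <
  [0,1] "park" : S\PP
  [1,3] S\(S\PP)   >
    [1,2] "which" : (S\(S\PP))/S
    [2,3] "with" : S

[0,1] S\PP  lex  "park"
[1,2] (S\(S\PP))/S  lex  "which"
[2,3] S  lex  "with"
[1,3] S\(S\PP)  >  k=2
[0,3] S  <  k=1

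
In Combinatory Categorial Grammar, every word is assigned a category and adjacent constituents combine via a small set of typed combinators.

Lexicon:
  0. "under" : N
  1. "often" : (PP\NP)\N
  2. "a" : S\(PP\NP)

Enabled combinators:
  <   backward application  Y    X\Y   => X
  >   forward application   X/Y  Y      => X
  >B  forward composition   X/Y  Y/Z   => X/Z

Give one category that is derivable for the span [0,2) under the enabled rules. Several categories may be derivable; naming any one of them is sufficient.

PP\NP

[0,3] S   <
  [0,2] PP\NP   <
    [0,1] "under" : N
    [1,2] "often" : (PP\NP)\N
  [2,3] "a" : S\(PP\NP)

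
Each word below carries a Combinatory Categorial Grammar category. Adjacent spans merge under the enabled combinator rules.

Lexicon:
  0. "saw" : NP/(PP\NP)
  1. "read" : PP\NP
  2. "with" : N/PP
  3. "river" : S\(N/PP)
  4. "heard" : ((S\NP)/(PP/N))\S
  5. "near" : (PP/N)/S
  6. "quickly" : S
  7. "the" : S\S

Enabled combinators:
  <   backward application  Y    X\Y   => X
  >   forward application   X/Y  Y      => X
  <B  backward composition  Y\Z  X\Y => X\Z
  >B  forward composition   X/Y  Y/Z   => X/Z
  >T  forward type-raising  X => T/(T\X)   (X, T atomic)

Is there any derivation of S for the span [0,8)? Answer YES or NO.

[0,8] S   <
  [0,2] NP   >
    [0,1] "saw" : NP/(PP\NP)
    [1,2] "read" : PP\NP
  [2,8] S\NP   <B
    [2,7] S\NP   >
      [2,5] (S\NP)/(PP/N)   <
        [2,4] S   <
          [2,3] "with" : N/PP
          [3,4] "river" : S\(N/PP)
        [4,5] "heard" : ((S\NP)/(PP/N))\S
      [5,7] PP/N   >
        [5,6] "near" : (PP/N)/S
        [6,7] "quickly" : S
    [7,8] "the" : S\S

YES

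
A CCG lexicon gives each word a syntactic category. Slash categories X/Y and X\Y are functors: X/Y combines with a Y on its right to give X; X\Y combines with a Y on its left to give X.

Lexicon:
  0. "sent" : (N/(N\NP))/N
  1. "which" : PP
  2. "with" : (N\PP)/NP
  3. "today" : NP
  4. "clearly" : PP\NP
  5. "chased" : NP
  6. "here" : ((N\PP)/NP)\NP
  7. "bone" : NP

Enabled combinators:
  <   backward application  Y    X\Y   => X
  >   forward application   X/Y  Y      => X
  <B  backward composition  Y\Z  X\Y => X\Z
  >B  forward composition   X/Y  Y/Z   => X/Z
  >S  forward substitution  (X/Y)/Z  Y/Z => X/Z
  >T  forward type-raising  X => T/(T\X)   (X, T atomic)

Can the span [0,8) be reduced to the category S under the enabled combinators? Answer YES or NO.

NO

(N/(N\NP))/N PP (N\PP)/NP NP PP\NP NP ((N\PP)/NP)\NP NP
CKY chart[0,8] = {(N/(N\NP))/(NP\N), N, N/(N\N), NP/(NP\N), PP/(PP\N), S/(S\N)}; S ∉ chart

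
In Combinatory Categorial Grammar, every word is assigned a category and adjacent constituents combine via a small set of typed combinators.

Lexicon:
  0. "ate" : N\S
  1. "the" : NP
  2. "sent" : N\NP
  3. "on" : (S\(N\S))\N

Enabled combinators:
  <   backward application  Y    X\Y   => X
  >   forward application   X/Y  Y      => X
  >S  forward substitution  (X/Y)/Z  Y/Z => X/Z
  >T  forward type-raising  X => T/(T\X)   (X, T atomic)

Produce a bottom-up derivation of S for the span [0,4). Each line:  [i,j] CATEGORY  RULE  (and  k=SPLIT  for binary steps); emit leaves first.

[0,1] N\S  lex  "ate"
[1,2] NP  lex  "the"
[1,2] N/(N\NP)  >T
[2,3] N\NP  lex  "sent"
[1,3] N  >  k=2
[3,4] (S\(N\S))\N  lex  "on"
[1,4] S\(N\S)  <  k=3
[0,4] S  <  k=1

[0,4] S   <
  [0,1] "ate" : N\S
  [1,4] S\(N\S)   <
    [1,3] N   >
      [1,2] N/(N\NP)   >T
        [1,2] "the" : NP
      [2,3] "sent" : N\NP
    [3,4] "on" : (S\(N\S))\N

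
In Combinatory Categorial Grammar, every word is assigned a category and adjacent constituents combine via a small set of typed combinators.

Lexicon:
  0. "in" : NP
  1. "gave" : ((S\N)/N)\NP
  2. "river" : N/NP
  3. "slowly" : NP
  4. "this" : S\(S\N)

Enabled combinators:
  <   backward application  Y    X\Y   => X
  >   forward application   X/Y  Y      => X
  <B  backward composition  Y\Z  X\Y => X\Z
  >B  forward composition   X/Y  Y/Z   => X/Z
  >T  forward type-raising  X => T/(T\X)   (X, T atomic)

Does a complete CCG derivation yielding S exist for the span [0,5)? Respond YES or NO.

[0,5] S   <
  [0,4] S\N   >
    [0,2] (S\N)/N   <
      [0,1] "in" : NP
      [1,2] "gave" : ((S\N)/N)\NP
    [2,4] N   >
      [2,3] "river" : N/NP
      [3,4] "slowly" : NP
  [4,5] "this" : S\(S\N)

YES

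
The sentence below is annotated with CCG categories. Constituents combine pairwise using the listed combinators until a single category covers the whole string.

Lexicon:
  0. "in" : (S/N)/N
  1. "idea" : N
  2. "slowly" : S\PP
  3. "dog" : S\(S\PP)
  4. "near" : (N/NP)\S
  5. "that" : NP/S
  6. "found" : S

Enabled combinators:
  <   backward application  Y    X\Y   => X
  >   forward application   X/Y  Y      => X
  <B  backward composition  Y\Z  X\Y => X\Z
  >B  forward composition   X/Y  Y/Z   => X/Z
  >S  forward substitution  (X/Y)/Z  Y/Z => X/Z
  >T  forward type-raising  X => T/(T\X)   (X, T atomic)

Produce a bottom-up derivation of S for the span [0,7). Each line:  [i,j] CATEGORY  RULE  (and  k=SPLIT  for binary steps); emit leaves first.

[0,1] (S/N)/N  lex  "in"
[1,2] N  lex  "idea"
[0,2] S/N  >  k=1
[2,3] S\PP  lex  "slowly"
[3,4] S\(S\PP)  lex  "dog"
[2,4] S  <  k=3
[4,5] (N/NP)\S  lex  "near"
[2,5] N/NP  <  k=4
[0,5] S/NP  >B  k=2
[5,6] NP/S  lex  "that"
[6,7] S  lex  "found"
[5,7] NP  >  k=6
[0,7] S  >  k=5

[0,7] S   >
  [0,5] S/NP   >B
    [0,2] S/N   >
      [0,1] "in" : (S/N)/N
      [1,2] "idea" : N
    [2,5] N/NP   <
      [2,4] S   <
        [2,3] "slowly" : S\PP
        [3,4] "dog" : S\(S\PP)
      [4,5] "near" : (N/NP)\S
  [5,7] NP   >
    [5,6] "that" : NP/S
    [6,7] "found" : S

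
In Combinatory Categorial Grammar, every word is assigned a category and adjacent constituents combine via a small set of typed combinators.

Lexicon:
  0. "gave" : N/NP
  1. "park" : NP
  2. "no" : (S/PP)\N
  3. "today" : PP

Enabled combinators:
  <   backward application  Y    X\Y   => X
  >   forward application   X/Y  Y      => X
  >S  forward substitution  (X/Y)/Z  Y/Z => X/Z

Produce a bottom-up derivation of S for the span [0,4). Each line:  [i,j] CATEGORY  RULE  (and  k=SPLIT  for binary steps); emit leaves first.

[0,4] S   >
  [0,3] S/PP   <
    [0,2] N   >
      [0,1] "gave" : N/NP
      [1,2] "park" : NP
    [2,3] "no" : (S/PP)\N
  [3,4] "today" : PP

[0,1] N/NP  lex  "gave"
[1,2] NP  lex  "park"
[0,2] N  >  k=1
[2,3] (S/PP)\N  lex  "no"
[0,3] S/PP  <  k=2
[3,4] PP  lex  "today"
[0,4] S  >  k=3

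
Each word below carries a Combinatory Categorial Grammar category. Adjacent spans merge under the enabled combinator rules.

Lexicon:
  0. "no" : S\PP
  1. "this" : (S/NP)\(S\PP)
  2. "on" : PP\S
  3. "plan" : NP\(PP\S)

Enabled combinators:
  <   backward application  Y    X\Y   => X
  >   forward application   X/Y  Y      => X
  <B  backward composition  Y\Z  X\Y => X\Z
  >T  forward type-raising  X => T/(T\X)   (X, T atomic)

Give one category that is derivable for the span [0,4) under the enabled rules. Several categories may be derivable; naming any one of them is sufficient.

S

[0,4] S   >
  [0,2] S/NP   <
    [0,1] "no" : S\PP
    [1,2] "this" : (S/NP)\(S\PP)
  [2,4] NP   <
    [2,3] "on" : PP\S
    [3,4] "plan" : NP\(PP\S)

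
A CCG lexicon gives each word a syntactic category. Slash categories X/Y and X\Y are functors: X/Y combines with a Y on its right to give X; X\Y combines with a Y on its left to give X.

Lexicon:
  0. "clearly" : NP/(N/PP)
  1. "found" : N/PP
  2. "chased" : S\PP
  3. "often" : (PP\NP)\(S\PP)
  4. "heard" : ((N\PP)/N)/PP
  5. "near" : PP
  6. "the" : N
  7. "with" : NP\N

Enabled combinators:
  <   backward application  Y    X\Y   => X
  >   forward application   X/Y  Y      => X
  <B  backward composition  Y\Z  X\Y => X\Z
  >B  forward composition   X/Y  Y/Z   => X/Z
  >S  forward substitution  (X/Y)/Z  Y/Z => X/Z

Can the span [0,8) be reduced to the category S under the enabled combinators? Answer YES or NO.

NO

NP/(N/PP) N/PP S\PP (PP\NP)\(S\PP) ((N\PP)/N)/PP PP N NP\N
CKY chart[0,8] = {NP}; S ∉ chart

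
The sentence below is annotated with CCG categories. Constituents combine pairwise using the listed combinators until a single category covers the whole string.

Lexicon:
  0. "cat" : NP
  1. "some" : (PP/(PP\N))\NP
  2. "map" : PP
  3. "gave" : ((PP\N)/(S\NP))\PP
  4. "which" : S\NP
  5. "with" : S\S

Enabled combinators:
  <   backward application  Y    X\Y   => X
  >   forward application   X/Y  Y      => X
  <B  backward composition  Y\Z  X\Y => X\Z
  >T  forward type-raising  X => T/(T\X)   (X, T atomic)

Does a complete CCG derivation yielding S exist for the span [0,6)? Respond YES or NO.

NP (PP/(PP\N))\NP PP ((PP\N)/(S\NP))\PP S\NP S\S
CKY chart[0,6] = {N/(N\PP), NP/(NP\PP), PP, PP/(PP\PP), S/(S\PP)}; S ∉ chart

NO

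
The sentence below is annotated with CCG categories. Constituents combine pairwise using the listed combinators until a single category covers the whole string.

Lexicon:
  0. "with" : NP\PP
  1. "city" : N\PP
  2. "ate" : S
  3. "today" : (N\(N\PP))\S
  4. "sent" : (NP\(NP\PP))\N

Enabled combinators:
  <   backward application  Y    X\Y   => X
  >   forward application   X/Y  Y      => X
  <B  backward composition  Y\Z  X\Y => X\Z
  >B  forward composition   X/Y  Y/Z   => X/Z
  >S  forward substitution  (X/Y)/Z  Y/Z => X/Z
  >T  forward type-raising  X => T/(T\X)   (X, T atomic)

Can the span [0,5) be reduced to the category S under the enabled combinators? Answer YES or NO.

NP\PP N\PP S (N\(N\PP))\S (NP\(NP\PP))\N
CKY chart[0,5] = {N/(N\NP), NP, NP/(NP\NP), PP/(PP\NP), S/(S\NP)}; S ∉ chart

NO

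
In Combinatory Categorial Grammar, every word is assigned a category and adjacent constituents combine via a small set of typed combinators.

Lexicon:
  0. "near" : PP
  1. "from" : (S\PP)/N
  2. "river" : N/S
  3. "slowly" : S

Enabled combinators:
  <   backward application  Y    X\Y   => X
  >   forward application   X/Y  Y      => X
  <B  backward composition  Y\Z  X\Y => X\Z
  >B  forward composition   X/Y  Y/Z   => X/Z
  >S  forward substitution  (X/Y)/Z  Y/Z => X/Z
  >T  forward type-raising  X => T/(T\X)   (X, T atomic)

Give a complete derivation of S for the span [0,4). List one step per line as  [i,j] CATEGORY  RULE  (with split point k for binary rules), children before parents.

[0,1] PP  lex  "near"
[0,1] S/(S\PP)  >T
[1,2] (S\PP)/N  lex  "from"
[2,3] N/S  lex  "river"
[3,4] S  lex  "slowly"
[2,4] N  >  k=3
[1,4] S\PP  >  k=2
[0,4] S  >  k=1

[0,4] S   >
  [0,1] S/(S\PP)   >T
    [0,1] "near" : PP
  [1,4] S\PP   >
    [1,2] "from" : (S\PP)/N
    [2,4] N   >
      [2,3] "river" : N/S
      [3,4] "slowly" : S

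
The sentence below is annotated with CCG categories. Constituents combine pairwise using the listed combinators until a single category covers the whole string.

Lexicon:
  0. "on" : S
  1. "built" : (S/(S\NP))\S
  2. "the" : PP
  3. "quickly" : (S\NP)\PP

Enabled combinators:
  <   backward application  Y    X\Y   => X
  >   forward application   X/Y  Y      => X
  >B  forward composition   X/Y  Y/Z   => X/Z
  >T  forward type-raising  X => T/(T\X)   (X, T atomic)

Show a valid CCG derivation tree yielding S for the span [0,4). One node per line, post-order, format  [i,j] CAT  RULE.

[0,1] S  lex  "on"
[1,2] (S/(S\NP))\S  lex  "built"
[0,2] S/(S\NP)  <  k=1
[2,3] PP  lex  "the"
[3,4] (S\NP)\PP  lex  "quickly"
[2,4] S\NP  <  k=3
[0,4] S  >  k=2

[0,4] S   >
  [0,2] S/(S\NP)   <
    [0,1] "on" : S
    [1,2] "built" : (S/(S\NP))\S
  [2,4] S\NP   <
    [2,3] "the" : PP
    [3,4] "quickly" : (S\NP)\PP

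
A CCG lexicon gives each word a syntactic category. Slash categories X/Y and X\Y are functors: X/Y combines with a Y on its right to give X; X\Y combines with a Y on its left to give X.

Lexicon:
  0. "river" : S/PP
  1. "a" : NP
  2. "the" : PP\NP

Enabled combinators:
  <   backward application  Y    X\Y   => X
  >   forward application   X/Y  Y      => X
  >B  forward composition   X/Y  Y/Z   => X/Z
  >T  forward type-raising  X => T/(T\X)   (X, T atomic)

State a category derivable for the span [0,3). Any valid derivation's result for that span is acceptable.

S

[0,3] S   >
  [0,1] "river" : S/PP
  [1,3] PP   >
    [1,2] PP/(PP\NP)   >T
      [1,2] "a" : NP
    [2,3] "the" : PP\NP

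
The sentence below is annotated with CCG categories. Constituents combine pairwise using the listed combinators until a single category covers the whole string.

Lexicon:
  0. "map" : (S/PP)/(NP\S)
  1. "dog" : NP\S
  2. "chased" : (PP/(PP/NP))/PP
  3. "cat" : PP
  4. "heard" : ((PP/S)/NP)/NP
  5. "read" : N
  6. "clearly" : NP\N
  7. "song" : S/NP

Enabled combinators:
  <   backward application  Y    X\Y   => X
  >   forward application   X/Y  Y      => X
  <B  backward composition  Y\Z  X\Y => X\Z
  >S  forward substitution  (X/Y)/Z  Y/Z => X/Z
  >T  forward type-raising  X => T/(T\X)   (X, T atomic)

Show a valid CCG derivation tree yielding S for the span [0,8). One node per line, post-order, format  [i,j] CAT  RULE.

[0,8] S   >
  [0,2] S/PP   >
    [0,1] "map" : (S/PP)/(NP\S)
    [1,2] "dog" : NP\S
  [2,8] PP   >
    [2,4] PP/(PP/NP)   >
      [2,3] "chased" : (PP/(PP/NP))/PP
      [3,4] "cat" : PP
    [4,8] PP/NP   >S
      [4,7] (PP/S)/NP   >
        [4,5] "heard" : ((PP/S)/NP)/NP
        [5,7] NP   <
          [5,6] "read" : N
          [6,7] "clearly" : NP\N
      [7,8] "song" : S/NP

[0,1] (S/PP)/(NP\S)  lex  "map"
[1,2] NP\S  lex  "dog"
[0,2] S/PP  >  k=1
[2,3] (PP/(PP/NP))/PP  lex  "chased"
[3,4] PP  lex  "cat"
[2,4] PP/(PP/NP)  >  k=3
[4,5] ((PP/S)/NP)/NP  lex  "heard"
[5,6] N  lex  "read"
[6,7] NP\N  lex  "clearly"
[5,7] NP  <  k=6
[4,7] (PP/S)/NP  >  k=5
[7,8] S/NP  lex  "song"
[4,8] PP/NP  >S  k=7
[2,8] PP  >  k=4
[0,8] S  >  k=2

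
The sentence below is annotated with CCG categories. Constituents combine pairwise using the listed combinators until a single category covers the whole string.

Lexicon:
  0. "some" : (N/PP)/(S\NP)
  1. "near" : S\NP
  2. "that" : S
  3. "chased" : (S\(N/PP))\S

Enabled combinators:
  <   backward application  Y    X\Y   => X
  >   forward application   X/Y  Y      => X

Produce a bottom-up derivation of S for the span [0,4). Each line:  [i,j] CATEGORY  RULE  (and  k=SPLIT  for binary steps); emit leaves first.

[0,4] S   <
  [0,2] N/PP   >
    [0,1] "some" : (N/PP)/(S\NP)
    [1,2] "near" : S\NP
  [2,4] S\(N/PP)   <
    [2,3] "that" : S
    [3,4] "chased" : (S\(N/PP))\S

[0,1] (N/PP)/(S\NP)  lex  "some"
[1,2] S\NP  lex  "near"
[0,2] N/PP  >  k=1
[2,3] S  lex  "that"
[3,4] (S\(N/PP))\S  lex  "chased"
[2,4] S\(N/PP)  <  k=3
[0,4] S  <  k=2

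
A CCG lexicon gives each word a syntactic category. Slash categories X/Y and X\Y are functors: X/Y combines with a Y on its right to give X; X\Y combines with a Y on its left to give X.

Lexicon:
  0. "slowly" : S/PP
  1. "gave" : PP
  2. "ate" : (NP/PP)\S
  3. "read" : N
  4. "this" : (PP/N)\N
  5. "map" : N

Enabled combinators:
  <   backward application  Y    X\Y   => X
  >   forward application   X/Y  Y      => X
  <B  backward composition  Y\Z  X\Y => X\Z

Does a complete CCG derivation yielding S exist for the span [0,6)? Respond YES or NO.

NO

S/PP PP (NP/PP)\S N (PP/N)\N N
CKY chart[0,6] = {NP}; S ∉ chart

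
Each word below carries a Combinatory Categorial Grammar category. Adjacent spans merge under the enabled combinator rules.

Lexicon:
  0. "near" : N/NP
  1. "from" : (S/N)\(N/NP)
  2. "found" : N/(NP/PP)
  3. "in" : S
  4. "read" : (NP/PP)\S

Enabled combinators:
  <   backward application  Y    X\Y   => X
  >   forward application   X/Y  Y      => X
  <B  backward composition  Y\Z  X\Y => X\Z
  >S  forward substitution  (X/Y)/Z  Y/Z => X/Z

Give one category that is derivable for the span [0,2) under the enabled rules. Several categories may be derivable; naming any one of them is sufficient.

[0,5] S   >
  [0,2] S/N   <
    [0,1] "near" : N/NP
    [1,2] "from" : (S/N)\(N/NP)
  [2,5] N   >
    [2,3] "found" : N/(NP/PP)
    [3,5] NP/PP   <
      [3,4] "in" : S
      [4,5] "read" : (NP/PP)\S

S/N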